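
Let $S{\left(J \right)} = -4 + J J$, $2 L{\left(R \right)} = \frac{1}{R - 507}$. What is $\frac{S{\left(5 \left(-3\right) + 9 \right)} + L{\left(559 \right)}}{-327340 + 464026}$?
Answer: $\frac{3329}{14215344} \approx 0.00023418$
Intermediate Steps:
$L{\left(R \right)} = \frac{1}{2 \left(-507 + R\right)}$ ($L{\left(R \right)} = \frac{1}{2 \left(R - 507\right)} = \frac{1}{2 \left(-507 + R\right)}$)
$S{\left(J \right)} = -4 + J^{2}$
$\frac{S{\left(5 \left(-3\right) + 9 \right)} + L{\left(559 \right)}}{-327340 + 464026} = \frac{\left(-4 + \left(5 \left(-3\right) + 9\right)^{2}\right) + \frac{1}{2 \left(-507 + 559\right)}}{-327340 + 464026} = \frac{\left(-4 + \left(-15 + 9\right)^{2}\right) + \frac{1}{2 \cdot 52}}{136686} = \left(\left(-4 + \left(-6\right)^{2}\right) + \frac{1}{2} \cdot \frac{1}{52}\right) \frac{1}{136686} = \left(\left(-4 + 36\right) + \frac{1}{104}\right) \frac{1}{136686} = \left(32 + \frac{1}{104}\right) \frac{1}{136686} = \frac{3329}{104} \cdot \frac{1}{136686} = \frac{3329}{14215344}$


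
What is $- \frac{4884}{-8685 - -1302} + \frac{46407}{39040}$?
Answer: $\frac{177764747}{96077440} \approx 1.8502$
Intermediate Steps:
$- \frac{4884}{-8685 - -1302} + \frac{46407}{39040} = - \frac{4884}{-8685 + 1302} + 46407 \cdot \frac{1}{39040} = - \frac{4884}{-7383} + \frac{46407}{39040} = \left(-4884\right) \left(- \frac{1}{7383}\right) + \frac{46407}{39040} = \frac{1628}{2461} + \frac{46407}{39040} = \frac{177764747}{96077440}$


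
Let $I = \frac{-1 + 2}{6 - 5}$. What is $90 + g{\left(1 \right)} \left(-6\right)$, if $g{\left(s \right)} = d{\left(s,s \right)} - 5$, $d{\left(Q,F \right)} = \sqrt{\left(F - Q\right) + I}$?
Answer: $114$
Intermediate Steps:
$I = 1$ ($I = 1 \cdot 1^{-1} = 1 \cdot 1 = 1$)
$d{\left(Q,F \right)} = \sqrt{1 + F - Q}$ ($d{\left(Q,F \right)} = \sqrt{\left(F - Q\right) + 1} = \sqrt{1 + F - Q}$)
$g{\left(s \right)} = -4$ ($g{\left(s \right)} = \sqrt{1 + s - s} - 5 = \sqrt{1} - 5 = 1 - 5 = -4$)
$90 + g{\left(1 \right)} \left(-6\right) = 90 - -24 = 90 + 24 = 114$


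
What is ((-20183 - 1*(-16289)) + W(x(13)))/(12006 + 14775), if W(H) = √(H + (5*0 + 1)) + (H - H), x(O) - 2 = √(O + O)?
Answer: -1298/8927 + √(3 + √26)/26781 ≈ -0.14530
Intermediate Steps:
x(O) = 2 + √2*√O (x(O) = 2 + √(O + O) = 2 + √(2*O) = 2 + √2*√O)
W(H) = √(1 + H) (W(H) = √(H + (0 + 1)) + 0 = √(H + 1) + 0 = √(1 + H) + 0 = √(1 + H))
((-20183 - 1*(-16289)) + W(x(13)))/(12006 + 14775) = ((-20183 - 1*(-16289)) + √(1 + (2 + √2*√13)))/(12006 + 14775) = ((-20183 + 16289) + √(1 + (2 + √26)))/26781 = (-3894 + √(3 + √26))*(1/26781) = -1298/8927 + √(3 + √26)/26781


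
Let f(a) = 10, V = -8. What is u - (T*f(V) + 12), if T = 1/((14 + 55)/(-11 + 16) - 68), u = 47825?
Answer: 12957373/271 ≈ 47813.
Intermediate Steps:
T = -5/271 (T = 1/(69/5 - 68) = 1/(-271/5) = -5/271 ≈ -0.018450)
u - (T*f(V) + 12) = 47825 - (-5/271*10 + 12) = 47825 - (-50/271 + 12) = 47825 - 1*3202/271 = 47825 - 3202/271 = 12957373/271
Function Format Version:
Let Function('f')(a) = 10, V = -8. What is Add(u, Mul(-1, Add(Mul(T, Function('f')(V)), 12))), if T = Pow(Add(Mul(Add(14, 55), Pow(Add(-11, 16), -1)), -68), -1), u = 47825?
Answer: Rational(12957373, 271) ≈ 47813.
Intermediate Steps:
T = Rational(-5, 271) (T = Pow(Add(Mul(69, Pow(5, -1)), -68), -1) = Pow(Add(Mul(69, Rational(1, 5)), -68), -1) = Pow(Add(Rational(69, 5), -68), -1) = Pow(Rational(-271, 5), -1) = Rational(-5, 271) ≈ -0.018450)
Add(u, Mul(-1, Add(Mul(T, Function('f')(V)), 12))) = Add(47825, Mul(-1, Add(Mul(Rational(-5, 271), 10), 12))) = Add(47825, Mul(-1, Add(Rational(-50, 271), 12))) = Add(47825, Mul(-1, Rational(3202, 271))) = Add(47825, Rational(-3202, 271)) = Rational(12957373, 271)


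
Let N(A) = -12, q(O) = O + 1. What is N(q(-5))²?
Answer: 144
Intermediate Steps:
q(O) = 1 + O
N(q(-5))² = (-12)² = 144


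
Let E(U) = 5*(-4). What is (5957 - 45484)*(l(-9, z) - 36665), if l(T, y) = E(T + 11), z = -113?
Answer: 1450047995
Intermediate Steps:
E(U) = -20
l(T, y) = -20
(5957 - 45484)*(l(-9, z) - 36665) = (5957 - 45484)*(-20 - 36665) = -39527*(-36685) = 1450047995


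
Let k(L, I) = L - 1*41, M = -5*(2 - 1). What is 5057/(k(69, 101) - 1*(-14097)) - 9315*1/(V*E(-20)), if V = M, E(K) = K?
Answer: -5242747/56500 ≈ -92.792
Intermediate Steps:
M = -5 (M = -5*1 = -5)
k(L, I) = -41 + L (k(L, I) = L - 41 = -41 + L)
V = -5
5057/(k(69, 101) - 1*(-14097)) - 9315*1/(V*E(-20)) = 5057/((-41 + 69) - 1*(-14097)) - 9315/((-20*(-5))) = 5057/(28 + 14097) - 9315/100 = 5057/14125 - 9315*1/100 = 5057*(1/14125) - 1863/20 = 5057/14125 - 1863/20 = -5242747/56500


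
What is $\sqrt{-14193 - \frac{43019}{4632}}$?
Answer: $\frac{i \sqrt{76179024210}}{2316} \approx 119.17 i$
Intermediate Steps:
$\sqrt{-14193 - \frac{43019}{4632}} = \sqrt{- \frac{65784995}{4632}} = \frac{i \sqrt{76179024210}}{2316}$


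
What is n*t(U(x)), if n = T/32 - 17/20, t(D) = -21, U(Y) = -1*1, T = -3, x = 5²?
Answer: 3171/160 ≈ 19.819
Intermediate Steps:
x = 25
U(Y) = -1
n = -151/160 (n = -3/32 - 17/20 = -151/160 ≈ -0.94375)
n*t(U(x)) = -151/160*(-21) = 3171/160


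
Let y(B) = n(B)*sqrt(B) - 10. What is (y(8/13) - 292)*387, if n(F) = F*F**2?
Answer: -116874 + 396288*sqrt(26)/28561 ≈ -1.1680e+5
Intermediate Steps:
n(F) = F**3
y(B) = -10 + B**(7/2) (y(B) = B**3*sqrt(B) - 10 = B**(7/2) - 10 = -10 + B**(7/2))
(y(8/13) - 292)*387 = ((-10 + (8/13)**(7/2)) - 292)*387 = ((-10 + 1024*sqrt(26)/28561) - 292)*387 = (-302 + 1024*sqrt(26)/28561)*387 = -116874 + 396288*sqrt(26)/28561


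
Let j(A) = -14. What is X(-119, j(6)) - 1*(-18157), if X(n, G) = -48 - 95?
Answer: 18014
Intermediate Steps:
X(n, G) = -143
X(-119, j(6)) - 1*(-18157) = -143 - 1*(-18157) = -143 + 18157 = 18014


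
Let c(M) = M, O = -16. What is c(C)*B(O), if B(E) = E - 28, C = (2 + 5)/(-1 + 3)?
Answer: -154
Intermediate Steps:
C = 7/2 ≈ 3.5000
B(E) = -28 + E
c(C)*B(O) = 7*(-28 - 16)/2 = (7/2)*(-44) = -154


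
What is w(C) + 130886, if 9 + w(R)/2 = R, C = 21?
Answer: 130910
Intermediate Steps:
w(R) = -18 + 2*R
w(C) + 130886 = (-18 + 2*21) + 130886 = (-18 + 42) + 130886 = 24 + 130886 = 130910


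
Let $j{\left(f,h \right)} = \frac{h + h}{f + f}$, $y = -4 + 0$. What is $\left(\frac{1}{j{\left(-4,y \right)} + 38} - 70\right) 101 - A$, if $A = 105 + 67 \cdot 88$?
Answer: $- \frac{509668}{39} \approx -13068.0$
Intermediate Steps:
$y = -4$
$j{\left(f,h \right)} = \frac{h}{f}$ ($j{\left(f,h \right)} = \frac{2 h}{2 f} = 2 h \frac{1}{2 f} = \frac{h}{f}$)
$A = 6001$ ($A = 105 + 5896 = 6001$)
$\left(\frac{1}{j{\left(-4,y \right)} + 38} - 70\right) 101 - A = \left(\frac{1}{- \frac{4}{-4} + 38} - 70\right) 101 - 6001 = \left(\frac{1}{\left(-4\right) \left(- \frac{1}{4}\right) + 38} - 70\right) 101 - 6001 = \left(\frac{1}{1 + 38} - 70\right) 101 - 6001 = \left(\frac{1}{39} - 70\right) 101 - 6001 = \left(- \frac{2729}{39}\right) 101 - 6001 = - \frac{275629}{39} - 6001 = - \frac{509668}{39}$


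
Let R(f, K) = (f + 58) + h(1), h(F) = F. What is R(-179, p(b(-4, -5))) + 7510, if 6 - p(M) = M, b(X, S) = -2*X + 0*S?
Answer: 7390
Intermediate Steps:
b(X, S) = -2*X (b(X, S) = -2*X + 0 = -2*X)
p(M) = 6 - M
R(f, K) = 59 + f (R(f, K) = (f + 58) + 1 = (58 + f) + 1 = 59 + f)
R(-179, p(b(-4, -5))) + 7510 = (59 - 179) + 7510 = -120 + 7510 = 7390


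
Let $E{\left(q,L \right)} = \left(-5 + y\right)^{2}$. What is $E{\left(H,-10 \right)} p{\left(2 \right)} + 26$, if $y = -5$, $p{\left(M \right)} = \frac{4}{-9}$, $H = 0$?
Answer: $- \frac{166}{9} \approx -18.444$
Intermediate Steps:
$p{\left(M \right)} = - \frac{4}{9}$ ($p{\left(M \right)} = 4 \left(- \frac{1}{9}\right) = - \frac{4}{9}$)
$E{\left(q,L \right)} = 100$ ($E{\left(q,L \right)} = \left(-5 - 5\right)^{2} = \left(-10\right)^{2} = 100$)
$E{\left(H,-10 \right)} p{\left(2 \right)} + 26 = 100 \left(- \frac{4}{9}\right) + 26 = - \frac{400}{9} + 26 = - \frac{166}{9}$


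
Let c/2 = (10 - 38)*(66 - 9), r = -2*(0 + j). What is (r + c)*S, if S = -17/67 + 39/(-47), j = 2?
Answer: 232016/67 ≈ 3462.9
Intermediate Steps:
S = -3412/3149 (S = -17*1/67 + 39*(-1/47) = -17/67 - 39/47 = -3412/3149 ≈ -1.0835)
r = -4 (r = -2*(0 + 2) = -2*2 = -4)
c = -3192 (c = 2*((10 - 38)*(66 - 9)) = 2*(-28*57) = 2*(-1596) = -3192)
(r + c)*S = (-4 - 3192)*(-3412/3149) = -3196*(-3412/3149) = 232016/67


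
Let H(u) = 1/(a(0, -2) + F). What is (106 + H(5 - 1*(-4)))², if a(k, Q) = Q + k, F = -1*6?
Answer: 717409/64 ≈ 11210.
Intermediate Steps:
F = -6
H(u) = -⅛ (H(u) = 1/((-2 + 0) - 6) = 1/(-2 - 6) = 1/(-8) = -⅛)
(106 + H(5 - 1*(-4)))² = (106 - ⅛)² = (847/8)² = 717409/64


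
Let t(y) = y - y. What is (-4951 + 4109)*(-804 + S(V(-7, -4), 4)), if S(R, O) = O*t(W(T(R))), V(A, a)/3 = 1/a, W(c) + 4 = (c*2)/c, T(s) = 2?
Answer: 676968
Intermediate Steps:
W(c) = -2 (W(c) = -4 + (c*2)/c = -4 + (2*c)/c = -4 + 2 = -2)
t(y) = 0
V(A, a) = 3/a
S(R, O) = 0 (S(R, O) = O*0 = 0)
(-4951 + 4109)*(-804 + S(V(-7, -4), 4)) = (-4951 + 4109)*(-804 + 0) = -842*(-804) = 676968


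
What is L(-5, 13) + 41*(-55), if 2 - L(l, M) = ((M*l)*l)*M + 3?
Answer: -6481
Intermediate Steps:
L(l, M) = -1 - M²*l² (L(l, M) = 2 - (((M*l)*l)*M + 3) = 2 - ((M*l²)*M + 3) = 2 - (M²*l² + 3) = 2 - (3 + M²*l²) = 2 + (-3 - M²*l²) = -1 - M²*l²)
L(-5, 13) + 41*(-55) = (-1 - 1*13²*(-5)²) + 41*(-55) = (-1 - 1*169*25) - 2255 = (-1 - 4225) - 2255 = -4226 - 2255 = -6481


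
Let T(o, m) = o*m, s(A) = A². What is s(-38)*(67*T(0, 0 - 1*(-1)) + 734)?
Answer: 1059896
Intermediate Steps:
T(o, m) = m*o
s(-38)*(67*T(0, 0 - 1*(-1)) + 734) = (-38)²*(67*((0 - 1*(-1))*0) + 734) = 1444*(67*((0 + 1)*0) + 734) = 1444*(67*(1*0) + 734) = 1444*(67*0 + 734) = 1444*(0 + 734) = 1444*734 = 1059896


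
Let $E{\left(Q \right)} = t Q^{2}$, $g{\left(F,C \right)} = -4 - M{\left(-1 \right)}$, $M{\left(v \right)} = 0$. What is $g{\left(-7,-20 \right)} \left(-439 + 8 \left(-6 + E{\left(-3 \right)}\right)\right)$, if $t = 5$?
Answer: $508$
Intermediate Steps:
$g{\left(F,C \right)} = -4$ ($g{\left(F,C \right)} = -4 - 0 = -4 + 0 = -4$)
$E{\left(Q \right)} = 5 Q^{2}$
$g{\left(-7,-20 \right)} \left(-439 + 8 \left(-6 + E{\left(-3 \right)}\right)\right) = - 4 \left(-439 + 8 \left(-6 + 5 \left(-3\right)^{2}\right)\right) = - 4 \left(-439 + 8 \left(-6 + 5 \cdot 9\right)\right) = - 4 \left(-439 + 8 \left(-6 + 45\right)\right) = - 4 \left(-439 + 8 \cdot 39\right) = - 4 \left(-439 + 312\right) = \left(-4\right) \left(-127\right) = 508$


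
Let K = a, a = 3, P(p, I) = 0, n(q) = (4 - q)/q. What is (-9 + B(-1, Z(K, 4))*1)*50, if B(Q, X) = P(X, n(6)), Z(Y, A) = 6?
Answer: -450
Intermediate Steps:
n(q) = (4 - q)/q
K = 3
B(Q, X) = 0
(-9 + B(-1, Z(K, 4))*1)*50 = (-9 + 0*1)*50 = (-9 + 0)*50 = -9*50 = -450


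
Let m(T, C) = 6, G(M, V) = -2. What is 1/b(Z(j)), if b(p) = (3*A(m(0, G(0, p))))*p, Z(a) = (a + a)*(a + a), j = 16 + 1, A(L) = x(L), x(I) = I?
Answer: 1/20808 ≈ 4.8058e-5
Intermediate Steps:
A(L) = L
j = 17
Z(a) = 4*a**2 (Z(a) = (2*a)*(2*a) = 4*a**2)
b(p) = 18*p (b(p) = (3*6)*p = 18*p)
1/b(Z(j)) = 1/(18*(4*17**2)) = 1/(18*(4*289)) = 1/(18*1156) = 1/20808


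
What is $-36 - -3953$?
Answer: $3917$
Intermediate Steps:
$-36 - -3953 = -36 + 3953 = 3917$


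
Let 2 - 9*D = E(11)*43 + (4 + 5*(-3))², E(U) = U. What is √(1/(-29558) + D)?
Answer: I*√517216081510/88674 ≈ 8.1104*I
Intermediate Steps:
D = -592/9 (D = 2/9 - (11*43 + (4 + 5*(-3))²)/9 = 2/9 - (473 + (4 - 15)²)/9 = 2/9 - (473 + (-11)²)/9 = 2/9 - (473 + 121)/9 = 2/9 - ⅑*594 = 2/9 - 66 = -592/9 ≈ -65.778)
√(1/(-29558) + D) = √(1/(-29558) - 592/9) = √(-1/29558 - 592/9) = √(-17498345/266022) = I*√517216081510/88674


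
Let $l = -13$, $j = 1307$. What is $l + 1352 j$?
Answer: $1767051$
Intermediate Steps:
$l + 1352 j = -13 + 1352 \cdot 1307 = -13 + 1767064 = 1767051$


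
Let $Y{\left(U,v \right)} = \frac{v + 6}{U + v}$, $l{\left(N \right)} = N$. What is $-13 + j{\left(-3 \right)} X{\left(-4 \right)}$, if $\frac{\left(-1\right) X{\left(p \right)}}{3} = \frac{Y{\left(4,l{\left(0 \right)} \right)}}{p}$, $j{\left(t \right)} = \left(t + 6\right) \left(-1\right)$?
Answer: $- \frac{131}{8} \approx -16.375$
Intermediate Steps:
$j{\left(t \right)} = -6 - t$ ($j{\left(t \right)} = \left(6 + t\right) \left(-1\right) = -6 - t$)
$Y{\left(U,v \right)} = \frac{6 + v}{U + v}$
$X{\left(p \right)} = - \frac{9}{2 p}$ ($X{\left(p \right)} = - 3 \frac{\frac{1}{4 + 0} \left(6 + 0\right)}{p} = - 3 \frac{\frac{1}{4} \cdot 6}{p} = - 3 \frac{3}{2 p} = - \frac{9}{2 p}$)
$-13 + j{\left(-3 \right)} X{\left(-4 \right)} = -13 + \left(-6 - -3\right) \left(- \frac{9}{2 \left(-4\right)}\right) = -13 + \left(-6 + 3\right) \left(\left(- \frac{9}{2}\right) \left(- \frac{1}{4}\right)\right) = -13 - \frac{27}{8} = - \frac{131}{8}$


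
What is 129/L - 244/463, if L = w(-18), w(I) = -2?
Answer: -60215/926 ≈ -65.027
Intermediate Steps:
L = -2
129/L - 244/463 = 129/(-2) - 244/463 = 129*(-1/2) - 244*1/463 = -129/2 - 244/463 = -60215/926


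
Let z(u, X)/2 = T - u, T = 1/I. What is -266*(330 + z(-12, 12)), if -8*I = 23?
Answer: -2161516/23 ≈ -93979.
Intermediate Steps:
I = -23/8 (I = -1/8*23 = -23/8 ≈ -2.8750)
T = -8/23 (T = 1/(-23/8) = -8/23 ≈ -0.34783)
z(u, X) = -16/23 - 2*u (z(u, X) = 2*(-8/23 - u) = -16/23 - 2*u)
-266*(330 + z(-12, 12)) = -266*(330 + (-16/23 - 2*(-12))) = -266*(330 + (-16/23 + 24)) = -266*(330 + 536/23) = -266*8126/23 = -2161516/23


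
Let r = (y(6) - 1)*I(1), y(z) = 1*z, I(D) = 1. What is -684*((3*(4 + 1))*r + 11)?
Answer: -58824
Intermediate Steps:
y(z) = z
r = 5 (r = (6 - 1)*1 = 5*1 = 5)
-684*((3*(4 + 1))*r + 11) = -684*((3*(4 + 1))*5 + 11) = -684*((3*5)*5 + 11) = -684*(15*5 + 11) = -684*(75 + 11) = -684*86 = -58824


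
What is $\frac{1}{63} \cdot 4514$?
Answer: $\frac{4514}{63} \approx 71.651$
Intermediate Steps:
$\frac{1}{63} \cdot 4514 = \frac{4514}{63}$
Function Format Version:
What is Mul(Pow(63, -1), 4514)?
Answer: Rational(4514, 63) ≈ 71.651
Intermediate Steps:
Mul(Pow(63, -1), 4514) = Mul(Rational(1, 63), 4514) = Rational(4514, 63)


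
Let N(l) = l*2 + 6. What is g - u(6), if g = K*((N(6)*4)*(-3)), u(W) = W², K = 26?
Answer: -5652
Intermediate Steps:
N(l) = 6 + 2*l (N(l) = 2*l + 6 = 6 + 2*l)
g = -5616 (g = 26*(((6 + 2*6)*4)*(-3)) = 26*(((6 + 12)*4)*(-3)) = 26*((18*4)*(-3)) = 26*(72*(-3)) = 26*(-216) = -5616)
g - u(6) = -5616 - 1*6² = -5616 - 1*36 = -5616 - 36 = -5652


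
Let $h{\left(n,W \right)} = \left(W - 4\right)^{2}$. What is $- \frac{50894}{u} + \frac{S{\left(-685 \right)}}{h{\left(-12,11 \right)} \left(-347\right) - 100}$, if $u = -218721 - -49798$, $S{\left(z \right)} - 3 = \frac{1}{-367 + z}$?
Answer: $\frac{915170014199}{3039322752588} \approx 0.30111$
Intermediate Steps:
$S{\left(z \right)} = 3 + \frac{1}{-367 + z}$
$h{\left(n,W \right)} = \left(-4 + W\right)^{2}$
$u = -168923$ ($u = -218721 + 49798 = -168923$)
$- \frac{50894}{u} + \frac{S{\left(-685 \right)}}{h{\left(-12,11 \right)} \left(-347\right) - 100} = - \frac{50894}{-168923} + \frac{\frac{1}{-367 - 685} \left(-1100 + 3 \left(-685\right)\right)}{\left(-4 + 11\right)^{2} \left(-347\right) - 100} = \left(-50894\right) \left(- \frac{1}{168923}\right) + \frac{\frac{1}{-1052} \left(-1100 - 2055\right)}{7^{2} \left(-347\right) + \left(-149 + 49\right)} = \frac{50894}{168923} + \frac{\left(- \frac{1}{1052}\right) \left(-3155\right)}{49 \left(-347\right) - 100} = \frac{50894}{168923} + \frac{3155}{1052 \left(-17003 - 100\right)} = \frac{50894}{168923} + \frac{3155}{1052 \left(-17103\right)} = \frac{50894}{168923} + \frac{3155}{1052} \left(- \frac{1}{17103}\right) = \frac{50894}{168923} - \frac{3155}{17992356} = \frac{915170014199}{3039322752588}$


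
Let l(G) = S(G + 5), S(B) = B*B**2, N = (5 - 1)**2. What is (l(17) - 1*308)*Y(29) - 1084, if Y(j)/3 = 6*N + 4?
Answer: 3100916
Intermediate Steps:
N = 16 (N = 4**2 = 16)
S(B) = B**3
l(G) = (5 + G)**3 (l(G) = (G + 5)**3 = (5 + G)**3)
Y(j) = 300 (Y(j) = 3*(6*16 + 4) = 3*(96 + 4) = 3*100 = 300)
(l(17) - 1*308)*Y(29) - 1084 = ((5 + 17)**3 - 1*308)*300 - 1084 = (22**3 - 308)*300 - 1084 = (10648 - 308)*300 - 1084 = 10340*300 - 1084 = 3102000 - 1084 = 3100916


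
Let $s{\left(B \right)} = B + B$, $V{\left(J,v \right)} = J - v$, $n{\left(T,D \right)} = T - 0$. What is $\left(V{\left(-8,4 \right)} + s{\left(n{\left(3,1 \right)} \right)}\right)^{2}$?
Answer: $36$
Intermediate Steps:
$n{\left(T,D \right)} = T$ ($n{\left(T,D \right)} = T + 0 = T$)
$s{\left(B \right)} = 2 B$
$\left(V{\left(-8,4 \right)} + s{\left(n{\left(3,1 \right)} \right)}\right)^{2} = \left(\left(-8 - 4\right) + 2 \cdot 3\right)^{2} = \left(\left(-8 - 4\right) + 6\right)^{2} = \left(-12 + 6\right)^{2} = \left(-6\right)^{2} = 36$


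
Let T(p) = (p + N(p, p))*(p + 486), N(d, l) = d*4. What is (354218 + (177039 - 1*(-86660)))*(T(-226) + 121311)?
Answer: -106583885413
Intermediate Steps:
N(d, l) = 4*d
T(p) = 5*p*(486 + p) (T(p) = (p + 4*p)*(p + 486) = (5*p)*(486 + p) = 5*p*(486 + p))
(354218 + (177039 - 1*(-86660)))*(T(-226) + 121311) = (354218 + (177039 - 1*(-86660)))*(5*(-226)*(486 - 226) + 121311) = (354218 + (177039 + 86660))*(5*(-226)*260 + 121311) = (354218 + 263699)*(-293800 + 121311) = 617917*(-172489) = -106583885413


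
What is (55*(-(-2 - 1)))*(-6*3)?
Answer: -2970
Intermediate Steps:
(55*(-(-2 - 1)))*(-6*3) = (55*(-1*(-3)))*(-18) = (55*3)*(-18) = 165*(-18) = -2970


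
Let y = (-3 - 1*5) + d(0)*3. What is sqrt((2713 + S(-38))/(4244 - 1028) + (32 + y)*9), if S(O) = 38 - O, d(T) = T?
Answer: sqrt(140186445)/804 ≈ 14.726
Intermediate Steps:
y = -8 (y = (-3 - 1*5) + 0*3 = (-3 - 5) + 0 = -8 + 0 = -8)
sqrt((2713 + S(-38))/(4244 - 1028) + (32 + y)*9) = sqrt((2713 + (38 - 1*(-38)))/(4244 - 1028) + (32 - 8)*9) = sqrt((2713 + (38 + 38))/3216 + 24*9) = sqrt((2713 + 76)*(1/3216) + 216) = sqrt(2789*(1/3216) + 216) = sqrt(2789/3216 + 216) = sqrt(697445/3216) = sqrt(140186445)/804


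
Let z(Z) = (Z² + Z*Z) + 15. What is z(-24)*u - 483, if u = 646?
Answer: 753399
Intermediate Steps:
z(Z) = 15 + 2*Z² (z(Z) = (Z² + Z²) + 15 = 2*Z² + 15 = 15 + 2*Z²)
z(-24)*u - 483 = (15 + 2*(-24)²)*646 - 483 = (15 + 2*576)*646 - 483 = (15 + 1152)*646 - 483 = 1167*646 - 483 = 753882 - 483 = 753399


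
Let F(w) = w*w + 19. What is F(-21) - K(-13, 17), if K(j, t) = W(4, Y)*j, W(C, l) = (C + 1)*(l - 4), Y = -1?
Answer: 135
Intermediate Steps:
W(C, l) = (1 + C)*(-4 + l)
K(j, t) = -25*j (K(j, t) = (-4 - 1 - 4*4 + 4*(-1))*j = (-4 - 1 - 16 - 4)*j = -25*j)
F(w) = 19 + w² (F(w) = w² + 19 = 19 + w²)
F(-21) - K(-13, 17) = (19 + (-21)²) - (-25)*(-13) = (19 + 441) - 1*325 = 460 - 325 = 135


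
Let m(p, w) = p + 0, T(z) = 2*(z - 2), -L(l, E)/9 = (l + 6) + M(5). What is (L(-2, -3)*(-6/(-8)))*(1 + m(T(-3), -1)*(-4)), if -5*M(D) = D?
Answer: -3321/4 ≈ -830.25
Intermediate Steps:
M(D) = -D/5
L(l, E) = -45 - 9*l (L(l, E) = -9*((l + 6) - 1/5*5) = -9*((6 + l) - 1) = -9*(5 + l) = -45 - 9*l)
T(z) = -4 + 2*z (T(z) = 2*(-2 + z) = -4 + 2*z)
m(p, w) = p
(L(-2, -3)*(-6/(-8)))*(1 + m(T(-3), -1)*(-4)) = ((-45 - 9*(-2))*(-6/(-8)))*(1 + (-4 + 2*(-3))*(-4)) = ((-45 + 18)*(-6*(-1/8)))*(1 + (-4 - 6)*(-4)) = (-27*3/4)*(1 - 10*(-4)) = -81*(1 + 40)/4 = -81/4*41 = -3321/4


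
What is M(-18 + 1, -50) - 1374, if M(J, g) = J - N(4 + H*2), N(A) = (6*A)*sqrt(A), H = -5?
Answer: -1391 + 36*I*sqrt(6) ≈ -1391.0 + 88.182*I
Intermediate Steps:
N(A) = 6*A**(3/2)
M(J, g) = J + 36*I*sqrt(6) (M(J, g) = J - 6*(4 - 5*2)**(3/2) = J - 6*(4 - 10)**(3/2) = J - 6*(-6)**(3/2) = J - 6*(-6*I*sqrt(6)) = J - (-36)*I*sqrt(6) = J + 36*I*sqrt(6))
M(-18 + 1, -50) - 1374 = ((-18 + 1) + 36*I*sqrt(6)) - 1374 = (-17 + 36*I*sqrt(6)) - 1374 = -1391 + 36*I*sqrt(6)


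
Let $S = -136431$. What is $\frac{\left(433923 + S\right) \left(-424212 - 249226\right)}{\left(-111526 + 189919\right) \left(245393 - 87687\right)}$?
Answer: $- \frac{33390402916}{2060507743} \approx -16.205$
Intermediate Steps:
$\frac{\left(433923 + S\right) \left(-424212 - 249226\right)}{\left(-111526 + 189919\right) \left(245393 - 87687\right)} = \frac{\left(433923 - 136431\right) \left(-424212 - 249226\right)}{\left(-111526 + 189919\right) \left(245393 - 87687\right)} = \frac{297492 \left(-673438\right)}{78393 \cdot 157706} = - \frac{200342417496}{12363046458} = \left(-200342417496\right) \frac{1}{12363046458} = - \frac{33390402916}{2060507743}$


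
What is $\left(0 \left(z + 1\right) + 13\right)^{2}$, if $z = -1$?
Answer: $169$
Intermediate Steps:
$\left(0 \left(z + 1\right) + 13\right)^{2} = \left(0 \left(-1 + 1\right) + 13\right)^{2} = \left(0 \cdot 0 + 13\right)^{2} = \left(0 + 13\right)^{2} = 13^{2} = 169$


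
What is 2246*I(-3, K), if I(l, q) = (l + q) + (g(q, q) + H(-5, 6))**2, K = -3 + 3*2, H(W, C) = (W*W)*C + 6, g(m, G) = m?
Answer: 56781126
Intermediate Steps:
H(W, C) = 6 + C*W**2 (H(W, C) = W**2*C + 6 = C*W**2 + 6 = 6 + C*W**2)
K = 3 (K = -3 + 6 = 3)
I(l, q) = l + q + (156 + q)**2 (I(l, q) = (l + q) + (q + (6 + 6*(-5)**2))**2 = (l + q) + (q + (6 + 6*25))**2 = (l + q) + (q + (6 + 150))**2 = (l + q) + (q + 156)**2 = (l + q) + (156 + q)**2 = l + q + (156 + q)**2)
2246*I(-3, K) = 2246*(-3 + 3 + (156 + 3)**2) = 2246*(-3 + 3 + 159**2) = 2246*(-3 + 3 + 25281) = 2246*25281 = 56781126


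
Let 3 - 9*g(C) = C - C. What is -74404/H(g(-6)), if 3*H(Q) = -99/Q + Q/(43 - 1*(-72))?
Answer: 19252035/25616 ≈ 751.56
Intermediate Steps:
g(C) = ⅓ (g(C) = ⅓ - (C - C)/9 = ⅓ - ⅑*0 = ⅓ + 0 = ⅓)
H(Q) = -33/Q + Q/345 (H(Q) = (-99/Q + Q/(43 - 1*(-72)))/3 = (-99/Q + Q/(43 + 72))/3 = (-99/Q + Q/115)/3 = -33/Q + Q/345)
-74404/H(g(-6)) = -74404/(-33/⅓ + (1/345)*(⅓)) = -74404/(-33*3 + 1/1035) = -74404/(-99 + 1/1035) = -74404/(-102464/1035) = -74404*(-1035/102464) = 19252035/25616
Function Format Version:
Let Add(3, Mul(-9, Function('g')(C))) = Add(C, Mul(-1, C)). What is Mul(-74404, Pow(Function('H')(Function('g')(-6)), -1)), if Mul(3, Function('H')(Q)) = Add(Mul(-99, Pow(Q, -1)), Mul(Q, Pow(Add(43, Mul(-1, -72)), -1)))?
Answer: Rational(19252035, 25616) ≈ 751.56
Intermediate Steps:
Function('g')(C) = Rational(1, 3) (Function('g')(C) = Add(Rational(1, 3), Mul(Rational(-1, 9), Add(C, Mul(-1, C)))) = Add(Rational(1, 3), Mul(Rational(-1, 9), 0)) = Add(Rational(1, 3), 0) = Rational(1, 3))
Function('H')(Q) = Add(Mul(-33, Pow(Q, -1)), Mul(Rational(1, 345), Q)) (Function('H')(Q) = Mul(Rational(1, 3), Add(Mul(-99, Pow(Q, -1)), Mul(Q, Pow(Add(43, Mul(-1, -72)), -1)))) = Mul(Rational(1, 3), Add(Mul(-99, Pow(Q, -1)), Mul(Q, Pow(Add(43, 72), -1)))) = Mul(Rational(1, 3), Add(Mul(-99, Pow(Q, -1)), Mul(Q, Pow(115, -1)))) = Mul(Rational(1, 3), Add(Mul(-99, Pow(Q, -1)), Mul(Q, Rational(1, 115)))) = Mul(Rational(1, 3), Add(Mul(-99, Pow(Q, -1)), Mul(Rational(1, 115), Q))) = Add(Mul(-33, Pow(Q, -1)), Mul(Rational(1, 345), Q)))
Mul(-74404, Pow(Function('H')(Function('g')(-6)), -1)) = Mul(-74404, Pow(Add(Mul(-33, Pow(Rational(1, 3), -1)), Mul(Rational(1, 345), Rational(1, 3))), -1)) = Mul(-74404, Pow(Add(Mul(-33, 3), Rational(1, 1035)), -1)) = Mul(-74404, Pow(Add(-99, Rational(1, 1035)), -1)) = Mul(-74404, Pow(Rational(-102464, 1035), -1)) = Mul(-74404, Rational(-1035, 102464)) = Rational(19252035, 25616)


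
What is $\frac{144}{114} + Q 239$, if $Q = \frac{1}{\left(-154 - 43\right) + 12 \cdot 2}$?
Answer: $- \frac{389}{3287} \approx -0.11835$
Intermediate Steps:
$Q = - \frac{1}{173}$ ($Q = \frac{1}{-197 + 24} = \frac{1}{-173} = - \frac{1}{173} \approx -0.0057803$)
$\frac{144}{114} + Q 239 = \frac{144}{114} - \frac{239}{173} = 144 \cdot \frac{1}{114} - \frac{239}{173} = \frac{24}{19} - \frac{239}{173} = - \frac{389}{3287}$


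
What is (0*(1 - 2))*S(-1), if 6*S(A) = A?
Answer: 0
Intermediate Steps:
S(A) = A/6
(0*(1 - 2))*S(-1) = (0*(1 - 2))*((1/6)*(-1)) = (0*(-1))*(-1/6) = 0*(-1/6) = 0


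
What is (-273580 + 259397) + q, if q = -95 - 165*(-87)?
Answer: 77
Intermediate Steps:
q = 14260 (q = -95 + 14355 = 14260)
(-273580 + 259397) + q = (-273580 + 259397) + 14260 = -14183 + 14260 = 77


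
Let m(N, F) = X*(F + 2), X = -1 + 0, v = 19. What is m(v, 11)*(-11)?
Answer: 143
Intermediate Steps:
X = -1
m(N, F) = -2 - F (m(N, F) = -(F + 2) = -(2 + F) = -2 - F)
m(v, 11)*(-11) = (-2 - 1*11)*(-11) = (-2 - 11)*(-11) = -13*(-11) = 143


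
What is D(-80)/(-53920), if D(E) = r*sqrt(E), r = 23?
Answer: -23*I*sqrt(5)/13480 ≈ -0.0038152*I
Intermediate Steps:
D(E) = 23*sqrt(E)
D(-80)/(-53920) = (23*sqrt(-80))/(-53920) = (23*(4*I*sqrt(5)))*(-1/53920) = (92*I*sqrt(5))*(-1/53920) = -23*I*sqrt(5)/13480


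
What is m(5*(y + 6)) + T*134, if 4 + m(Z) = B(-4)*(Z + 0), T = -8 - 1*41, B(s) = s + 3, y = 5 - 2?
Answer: -6615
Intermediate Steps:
y = 3
B(s) = 3 + s
T = -49 (T = -8 - 41 = -49)
m(Z) = -4 - Z (m(Z) = -4 + (3 - 4)*(Z + 0) = -4 - Z)
m(5*(y + 6)) + T*134 = (-4 - 5*(3 + 6)) - 49*134 = (-4 - 5*9) - 6566 = (-4 - 1*45) - 6566 = (-4 - 45) - 6566 = -49 - 6566 = -6615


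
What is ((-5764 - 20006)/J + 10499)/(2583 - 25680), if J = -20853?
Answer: -72987139/160547247 ≈ -0.45461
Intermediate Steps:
((-5764 - 20006)/J + 10499)/(2583 - 25680) = ((-5764 - 20006)/(-20853) + 10499)/(2583 - 25680) = (-25770*(-1/20853) + 10499)/(-23097) = (8590/6951 + 10499)*(-1/23097) = (72987139/6951)*(-1/23097) = -72987139/160547247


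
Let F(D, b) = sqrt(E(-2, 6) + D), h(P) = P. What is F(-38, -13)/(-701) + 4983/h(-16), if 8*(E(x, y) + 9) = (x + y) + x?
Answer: -4983/16 - I*sqrt(187)/1402 ≈ -311.44 - 0.0097538*I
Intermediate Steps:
E(x, y) = -9 + x/4 + y/8 (E(x, y) = -9 + ((x + y) + x)/8 = -9 + (y + 2*x)/8 = -9 + (x/4 + y/8) = -9 + x/4 + y/8)
F(D, b) = sqrt(-35/4 + D) (F(D, b) = sqrt((-9 + (1/4)*(-2) + (1/8)*6) + D) = sqrt((-9 - 1/2 + 3/4) + D) = sqrt(-35/4 + D))
F(-38, -13)/(-701) + 4983/h(-16) = (sqrt(-35 + 4*(-38))/2)/(-701) + 4983/(-16) = (sqrt(-35 - 152)/2)*(-1/701) + 4983*(-1/16) = (sqrt(-187)/2)*(-1/701) - 4983/16 = ((I*sqrt(187))/2)*(-1/701) - 4983/16 = (I*sqrt(187)/2)*(-1/701) - 4983/16 = -I*sqrt(187)/1402 - 4983/16 = -4983/16 - I*sqrt(187)/1402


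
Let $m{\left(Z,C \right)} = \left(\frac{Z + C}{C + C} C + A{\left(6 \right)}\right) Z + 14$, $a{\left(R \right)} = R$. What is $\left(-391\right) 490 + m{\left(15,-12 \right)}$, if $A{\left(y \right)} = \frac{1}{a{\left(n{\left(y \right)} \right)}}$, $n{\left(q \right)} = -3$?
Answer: $- \frac{383117}{2} \approx -1.9156 \cdot 10^{5}$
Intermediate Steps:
$A{\left(y \right)} = - \frac{1}{3}$ ($A{\left(y \right)} = \frac{1}{-3} = - \frac{1}{3}$)
$m{\left(Z,C \right)} = 14 + Z \left(- \frac{1}{3} + \frac{C}{2} + \frac{Z}{2}\right)$ ($m{\left(Z,C \right)} = \left(\frac{Z + C}{C + C} C - \frac{1}{3}\right) Z + 14 = \left(\frac{C + Z}{2 C} C - \frac{1}{3}\right) Z + 14 = \left(\left(\frac{C}{2} + \frac{Z}{2}\right) - \frac{1}{3}\right) Z + 14 = \left(- \frac{1}{3} + \frac{C}{2} + \frac{Z}{2}\right) Z + 14 = Z \left(- \frac{1}{3} + \frac{C}{2} + \frac{Z}{2}\right) + 14 = 14 + Z \left(- \frac{1}{3} + \frac{C}{2} + \frac{Z}{2}\right)$)
$\left(-391\right) 490 + m{\left(15,-12 \right)} = \left(-391\right) 490 + \left(14 + \frac{15^{2}}{2} - 5 + \frac{1}{2} \left(-12\right) 15\right) = -191590 + \left(14 + \frac{1}{2} \cdot 225 - 5 - 90\right) = -191590 + \left(14 + \frac{225}{2} - 5 - 90\right) = -191590 + \frac{63}{2} = - \frac{383117}{2}$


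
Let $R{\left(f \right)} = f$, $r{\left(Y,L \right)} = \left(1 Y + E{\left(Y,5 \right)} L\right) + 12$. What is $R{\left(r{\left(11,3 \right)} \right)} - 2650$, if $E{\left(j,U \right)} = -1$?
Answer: $-2630$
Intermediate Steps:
$r{\left(Y,L \right)} = 12 + Y - L$ ($r{\left(Y,L \right)} = \left(1 Y - L\right) + 12 = \left(Y - L\right) + 12 = 12 + Y - L$)
$R{\left(r{\left(11,3 \right)} \right)} - 2650 = \left(12 + 11 - 3\right) - 2650 = 20 - 2650 = -2630$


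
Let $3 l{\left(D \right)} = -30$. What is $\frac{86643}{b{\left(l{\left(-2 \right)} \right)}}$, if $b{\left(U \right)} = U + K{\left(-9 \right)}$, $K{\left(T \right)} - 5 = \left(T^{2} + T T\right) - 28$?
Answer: $\frac{28881}{43} \approx 671.65$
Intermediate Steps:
$K{\left(T \right)} = -23 + 2 T^{2}$ ($K{\left(T \right)} = 5 - \left(28 - T^{2} - T T\right) = 5 + \left(\left(T^{2} + T^{2}\right) - 28\right) = 5 + \left(2 T^{2} - 28\right) = 5 + \left(-28 + 2 T^{2}\right) = -23 + 2 T^{2}$)
$l{\left(D \right)} = -10$ ($l{\left(D \right)} = \frac{1}{3} \left(-30\right) = -10$)
$b{\left(U \right)} = 139 + U$ ($b{\left(U \right)} = U - \left(23 - 2 \left(-9\right)^{2}\right) = U + \left(-23 + 2 \cdot 81\right) = U + \left(-23 + 162\right) = U + 139 = 139 + U$)
$\frac{86643}{b{\left(l{\left(-2 \right)} \right)}} = \frac{86643}{139 - 10} = \frac{86643}{129} = 86643 \cdot \frac{1}{129} = \frac{28881}{43}$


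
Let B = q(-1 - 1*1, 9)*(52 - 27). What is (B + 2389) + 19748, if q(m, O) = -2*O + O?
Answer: 21912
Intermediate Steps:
q(m, O) = -O
B = -225 (B = (-1*9)*(52 - 27) = -9*25 = -225)
(B + 2389) + 19748 = (-225 + 2389) + 19748 = 2164 + 19748 = 21912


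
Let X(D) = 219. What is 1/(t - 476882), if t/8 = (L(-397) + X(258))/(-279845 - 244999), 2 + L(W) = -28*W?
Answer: -131211/62572186768 ≈ -2.0970e-6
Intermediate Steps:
L(W) = -2 - 28*W
t = -22666/131211 (t = 8*(((-2 - 28*(-397)) + 219)/(-279845 - 244999)) = 8*(((-2 + 11116) + 219)/(-524844)) = 8*((11114 + 219)*(-1/524844)) = 8*(11333*(-1/524844)) = 8*(-11333/524844) = -22666/131211 ≈ -0.17274)
1/(t - 476882) = 1/(-22666/131211 - 476882) = 1/(-62572186768/131211) = -131211/62572186768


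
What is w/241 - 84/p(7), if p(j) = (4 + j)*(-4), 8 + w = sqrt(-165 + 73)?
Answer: 4973/2651 + 2*I*sqrt(23)/241 ≈ 1.8759 + 0.039799*I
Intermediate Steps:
w = -8 + 2*I*sqrt(23) (w = -8 + sqrt(-165 + 73) = -8 + sqrt(-92) = -8 + 2*I*sqrt(23) ≈ -8.0 + 9.5917*I)
p(j) = -16 - 4*j
w/241 - 84/p(7) = (-8 + 2*I*sqrt(23))/241 - 84/(-16 - 4*7) = (-8 + 2*I*sqrt(23))*(1/241) - 84/(-16 - 28) = (-8/241 + 2*I*sqrt(23)/241) - 84/(-44) = (-8/241 + 2*I*sqrt(23)/241) - 84*(-1/44) = (-8/241 + 2*I*sqrt(23)/241) + 21/11 = 4973/2651 + 2*I*sqrt(23)/241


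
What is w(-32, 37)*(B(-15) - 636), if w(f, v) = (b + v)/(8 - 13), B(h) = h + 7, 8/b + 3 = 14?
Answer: 53452/11 ≈ 4859.3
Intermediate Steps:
b = 8/11 (b = 8/(-3 + 14) = 8/11 ≈ 0.72727)
B(h) = 7 + h
w(f, v) = -8/55 - v/5 (w(f, v) = (8/11 + v)/(8 - 13) = (8/11 + v)/(-5) = (8/11 + v)*(-⅕) = -8/55 - v/5)
w(-32, 37)*(B(-15) - 636) = (-8/55 - ⅕*37)*((7 - 15) - 636) = (-8/55 - 37/5)*(-8 - 636) = -83/11*(-644) = 53452/11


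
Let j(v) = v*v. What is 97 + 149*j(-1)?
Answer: 246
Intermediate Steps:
j(v) = v²
97 + 149*j(-1) = 97 + 149*(-1)² = 97 + 149*1 = 97 + 149 = 246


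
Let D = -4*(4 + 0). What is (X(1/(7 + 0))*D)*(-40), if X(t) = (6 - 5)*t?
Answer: 640/7 ≈ 91.429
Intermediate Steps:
D = -16 (D = -4*4 = -16)
X(t) = t (X(t) = 1*t = t)
(X(1/(7 + 0))*D)*(-40) = (-16/(7 + 0))*(-40) = (-16/7)*(-40) = ((1/7)*(-16))*(-40) = -16/7*(-40) = 640/7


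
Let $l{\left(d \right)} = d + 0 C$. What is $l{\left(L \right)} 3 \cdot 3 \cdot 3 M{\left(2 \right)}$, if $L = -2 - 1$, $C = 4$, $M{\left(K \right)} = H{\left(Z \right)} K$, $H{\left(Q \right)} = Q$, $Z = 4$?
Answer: $-648$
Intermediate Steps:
$M{\left(K \right)} = 4 K$
$L = -3$ ($L = -2 - 1 = -3$)
$l{\left(d \right)} = d$ ($l{\left(d \right)} = d + 0 \cdot 4 = d + 0 = d$)
$l{\left(L \right)} 3 \cdot 3 \cdot 3 M{\left(2 \right)} = - 3 \cdot 3 \cdot 3 \cdot 3 \cdot 4 \cdot 2 = - 3 \cdot 9 \cdot 3 \cdot 8 = \left(-3\right) 27 \cdot 8 = \left(-81\right) 8 = -648$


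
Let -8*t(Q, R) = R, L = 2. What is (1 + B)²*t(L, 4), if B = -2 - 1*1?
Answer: -2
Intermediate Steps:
B = -3 (B = -2 - 1 = -3)
t(Q, R) = -R/8
(1 + B)²*t(L, 4) = (1 - 3)²*(-⅛*4) = (-2)²*(-½) = 4*(-½) = -2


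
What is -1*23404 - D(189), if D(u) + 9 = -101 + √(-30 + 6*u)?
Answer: -23294 - 4*√69 ≈ -23327.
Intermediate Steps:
D(u) = -110 + √(-30 + 6*u) (D(u) = -9 + (-101 + √(-30 + 6*u)) = -110 + √(-30 + 6*u))
-1*23404 - D(189) = -1*23404 - (-110 + √(-30 + 6*189)) = -23404 - (-110 + √(-30 + 1134)) = -23404 - (-110 + √1104) = -23404 - (-110 + 4*√69) = -23404 + (110 - 4*√69) = -23294 - 4*√69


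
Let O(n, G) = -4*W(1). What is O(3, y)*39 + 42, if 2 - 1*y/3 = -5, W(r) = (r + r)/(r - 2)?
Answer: 354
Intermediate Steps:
W(r) = 2*r/(-2 + r) (W(r) = (2*r)/(-2 + r) = 2*r/(-2 + r))
y = 21 (y = 6 - 3*(-5) = 6 + 15 = 21)
O(n, G) = 8 (O(n, G) = -8/(-2 + 1) = -8/(-1) = -8*(-1) = -4*(-2) = 8)
O(3, y)*39 + 42 = 8*39 + 42 = 312 + 42 = 354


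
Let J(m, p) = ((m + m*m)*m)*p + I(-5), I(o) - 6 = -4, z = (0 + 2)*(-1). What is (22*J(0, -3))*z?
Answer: -88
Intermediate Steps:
z = -2 (z = 2*(-1) = -2)
I(o) = 2 (I(o) = 6 - 4 = 2)
J(m, p) = 2 + m*p*(m + m²) (J(m, p) = ((m + m*m)*m)*p + 2 = ((m + m²)*m)*p + 2 = (m*(m + m²))*p + 2 = m*p*(m + m²) + 2 = 2 + m*p*(m + m²))
(22*J(0, -3))*z = (22*(2 - 3*0² - 3*0³))*(-2) = (22*(2 - 3*0 - 3*0))*(-2) = (22*(2 + 0 + 0))*(-2) = (22*2)*(-2) = 44*(-2) = -88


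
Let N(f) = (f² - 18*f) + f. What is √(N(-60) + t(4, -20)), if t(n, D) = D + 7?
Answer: √4607 ≈ 67.875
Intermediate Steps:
N(f) = f² - 17*f
t(n, D) = 7 + D
√(N(-60) + t(4, -20)) = √(-60*(-17 - 60) + (7 - 20)) = √(-60*(-77) - 13) = √(4620 - 13) = √4607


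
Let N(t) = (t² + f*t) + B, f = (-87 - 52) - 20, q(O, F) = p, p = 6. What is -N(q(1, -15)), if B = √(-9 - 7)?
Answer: 918 - 4*I ≈ 918.0 - 4.0*I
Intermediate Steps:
q(O, F) = 6
B = 4*I (B = √(-16) = 4*I ≈ 4.0*I)
f = -159 (f = -139 - 20 = -159)
N(t) = t² - 159*t + 4*I (N(t) = (t² - 159*t) + 4*I = t² - 159*t + 4*I)
-N(q(1, -15)) = -(6² - 159*6 + 4*I) = -(36 - 954 + 4*I) = -(-918 + 4*I) = 918 - 4*I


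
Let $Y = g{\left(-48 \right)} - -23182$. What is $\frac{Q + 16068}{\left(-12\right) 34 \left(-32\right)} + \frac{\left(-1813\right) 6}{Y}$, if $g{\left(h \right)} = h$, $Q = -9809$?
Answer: $\frac{1386269}{151018752} \approx 0.0091794$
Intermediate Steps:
$Y = 23134$ ($Y = -48 - -23182 = -48 + 23182 = 23134$)
$\frac{Q + 16068}{\left(-12\right) 34 \left(-32\right)} + \frac{\left(-1813\right) 6}{Y} = \frac{-9809 + 16068}{\left(-12\right) 34 \left(-32\right)} + \frac{\left(-1813\right) 6}{23134} = \frac{6259}{\left(-408\right) \left(-32\right)} - \frac{5439}{11567} = \frac{6259}{13056} - \frac{5439}{11567} = \frac{1386269}{151018752}$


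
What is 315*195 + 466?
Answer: 61891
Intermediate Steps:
315*195 + 466 = 61425 + 466 = 61891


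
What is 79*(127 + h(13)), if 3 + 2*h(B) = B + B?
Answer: 21883/2 ≈ 10942.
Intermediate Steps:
h(B) = -3/2 + B (h(B) = -3/2 + (B + B)/2 = -3/2 + (2*B)/2 = -3/2 + B)
79*(127 + h(13)) = 79*(127 + (-3/2 + 13)) = 79*(127 + 23/2) = 79*(277/2) = 21883/2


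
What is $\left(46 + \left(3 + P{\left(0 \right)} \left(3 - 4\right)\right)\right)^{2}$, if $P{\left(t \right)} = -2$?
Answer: $2601$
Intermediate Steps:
$\left(46 + \left(3 + P{\left(0 \right)} \left(3 - 4\right)\right)\right)^{2} = \left(46 + \left(3 - 2 \left(3 - 4\right)\right)\right)^{2} = \left(46 + \left(3 - -2\right)\right)^{2} = \left(46 + \left(3 + 2\right)\right)^{2} = \left(46 + 5\right)^{2} = 51^{2} = 2601$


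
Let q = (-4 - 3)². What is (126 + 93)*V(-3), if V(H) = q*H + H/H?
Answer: -31974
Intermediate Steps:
q = 49 (q = (-7)² = 49)
V(H) = 1 + 49*H (V(H) = 49*H + H/H = 49*H + 1 = 1 + 49*H)
(126 + 93)*V(-3) = (126 + 93)*(1 + 49*(-3)) = 219*(1 - 147) = 219*(-146) = -31974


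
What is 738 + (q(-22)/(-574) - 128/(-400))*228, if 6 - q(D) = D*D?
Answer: 7180938/7175 ≈ 1000.8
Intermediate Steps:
q(D) = 6 - D**2 (q(D) = 6 - D*D = 6 - D**2)
738 + (q(-22)/(-574) - 128/(-400))*228 = 738 + ((6 - 1*(-22)**2)/(-574) - 128/(-400))*228 = 738 + ((6 - 1*484)*(-1/574) - 128*(-1/400))*228 = 738 + ((6 - 484)*(-1/574) + 8/25)*228 = 738 + (-478*(-1/574) + 8/25)*228 = 738 + (239/287 + 8/25)*228 = 738 + (8271/7175)*228 = 738 + 1885788/7175 = 7180938/7175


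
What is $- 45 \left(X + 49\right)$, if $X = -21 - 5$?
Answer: $-1035$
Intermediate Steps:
$X = -26$
$- 45 \left(X + 49\right) = - 45 \left(-26 + 49\right) = \left(-45\right) 23 = -1035$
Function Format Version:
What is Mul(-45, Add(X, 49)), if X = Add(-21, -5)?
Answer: -1035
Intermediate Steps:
X = -26
Mul(-45, Add(X, 49)) = Mul(-45, Add(-26, 49)) = Mul(-45, 23) = -1035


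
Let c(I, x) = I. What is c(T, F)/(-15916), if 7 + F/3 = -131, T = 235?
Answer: -235/15916 ≈ -0.014765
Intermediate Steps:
F = -414 (F = -21 + 3*(-131) = -21 - 393 = -414)
c(T, F)/(-15916) = 235/(-15916) = 235*(-1/15916) = -235/15916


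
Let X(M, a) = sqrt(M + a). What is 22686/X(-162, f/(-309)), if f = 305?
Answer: -22686*I*sqrt(15562167)/50363 ≈ -1777.0*I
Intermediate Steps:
22686/X(-162, f/(-309)) = 22686/(sqrt(-162 + 305/(-309))) = 22686/(sqrt(-162 + 305*(-1/309))) = 22686/(sqrt(-162 - 305/309)) = 22686/(sqrt(-50363/309)) = 22686/((I*sqrt(15562167)/309)) = 22686*(-I*sqrt(15562167)/50363) = -22686*I*sqrt(15562167)/50363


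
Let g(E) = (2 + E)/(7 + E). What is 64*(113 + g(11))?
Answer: 65504/9 ≈ 7278.2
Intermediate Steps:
g(E) = (2 + E)/(7 + E)
64*(113 + g(11)) = 64*(113 + (2 + 11)/(7 + 11)) = 64*(113 + 13/18) = 64*(2047/18) = 65504/9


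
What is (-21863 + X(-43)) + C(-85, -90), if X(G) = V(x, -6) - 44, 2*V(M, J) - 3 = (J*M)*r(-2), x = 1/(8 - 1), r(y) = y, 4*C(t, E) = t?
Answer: -613925/28 ≈ -21926.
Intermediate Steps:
C(t, E) = t/4
x = 1/7 ≈ 0.14286
V(M, J) = 3/2 - J*M (V(M, J) = 3/2 + ((J*M)*(-2))/2 = 3/2 + (-2*J*M)/2 = 3/2 - J*M)
X(G) = -583/14 (X(G) = (3/2 - 1*(-6)*1/7) - 44 = (3/2 + 6/7) - 44 = 33/14 - 44 = -583/14)
(-21863 + X(-43)) + C(-85, -90) = (-21863 - 583/14) + (1/4)*(-85) = -306665/14 - 85/4 = -613925/28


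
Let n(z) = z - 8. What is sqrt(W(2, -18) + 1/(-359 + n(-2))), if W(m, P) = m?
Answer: sqrt(30217)/123 ≈ 1.4133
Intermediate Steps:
n(z) = -8 + z
sqrt(W(2, -18) + 1/(-359 + n(-2))) = sqrt(2 + 1/(-359 + (-8 - 2))) = sqrt(2 + 1/(-359 - 10)) = sqrt(2 + 1/(-369)) = sqrt(2 - 1/369) = sqrt(737/369) = sqrt(30217)/123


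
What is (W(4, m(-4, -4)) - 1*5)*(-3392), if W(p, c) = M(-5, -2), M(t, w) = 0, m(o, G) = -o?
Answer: 16960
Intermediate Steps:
W(p, c) = 0
(W(4, m(-4, -4)) - 1*5)*(-3392) = (0 - 1*5)*(-3392) = (0 - 5)*(-3392) = -5*(-3392) = 16960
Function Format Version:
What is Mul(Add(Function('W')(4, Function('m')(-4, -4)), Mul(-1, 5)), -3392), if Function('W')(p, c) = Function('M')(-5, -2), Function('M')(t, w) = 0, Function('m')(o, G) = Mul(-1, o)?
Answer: 16960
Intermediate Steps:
Function('W')(p, c) = 0
Mul(Add(Function('W')(4, Function('m')(-4, -4)), Mul(-1, 5)), -3392) = Mul(Add(0, Mul(-1, 5)), -3392) = Mul(Add(0, -5), -3392) = Mul(-5, -3392) = 16960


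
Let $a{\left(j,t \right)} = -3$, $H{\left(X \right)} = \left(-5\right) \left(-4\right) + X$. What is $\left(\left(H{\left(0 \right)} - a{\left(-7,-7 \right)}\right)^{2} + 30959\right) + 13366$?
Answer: $44854$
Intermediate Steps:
$H{\left(X \right)} = 20 + X$
$\left(\left(H{\left(0 \right)} - a{\left(-7,-7 \right)}\right)^{2} + 30959\right) + 13366 = \left(\left(\left(20 + 0\right) - -3\right)^{2} + 30959\right) + 13366 = \left(\left(20 + 3\right)^{2} + 30959\right) + 13366 = \left(23^{2} + 30959\right) + 13366 = \left(529 + 30959\right) + 13366 = 31488 + 13366 = 44854$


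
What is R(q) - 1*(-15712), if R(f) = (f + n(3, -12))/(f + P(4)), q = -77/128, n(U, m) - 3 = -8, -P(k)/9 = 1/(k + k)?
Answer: 3473069/221 ≈ 15715.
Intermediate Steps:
P(k) = -9/(2*k) (P(k) = -9/(k + k) = -9*1/(2*k) = -9/(2*k))
n(U, m) = -5 (n(U, m) = 3 - 8 = -5)
q = -77/128 (q = -77*1/128 = -77/128 ≈ -0.60156)
R(f) = (-5 + f)/(-9/8 + f) (R(f) = (f - 5)/(f - 9/2/4) = (-5 + f)/(f - 9/2*1/4) = (-5 + f)/(f - 9/8) = (-5 + f)/(-9/8 + f))
R(q) - 1*(-15712) = 8*(-5 - 77/128)/(-9 + 8*(-77/128)) - 1*(-15712) = 8*(-717/128)/(-9 - 77/16) + 15712 = 8*(-717/128)/(-221/16) + 15712 = 8*(-16/221)*(-717/128) + 15712 = 717/221 + 15712 = 3473069/221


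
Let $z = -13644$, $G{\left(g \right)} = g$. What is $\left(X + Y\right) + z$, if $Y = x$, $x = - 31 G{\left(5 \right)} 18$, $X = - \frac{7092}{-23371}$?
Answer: $- \frac{384071922}{23371} \approx -16434.0$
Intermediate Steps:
$X = \frac{7092}{23371}$ ($X = \left(-7092\right) \left(- \frac{1}{23371}\right) = \frac{7092}{23371} \approx 0.30345$)
$x = -2790$ ($x = \left(-31\right) 5 \cdot 18 = \left(-155\right) 18 = -2790$)
$Y = -2790$
$\left(X + Y\right) + z = \left(\frac{7092}{23371} - 2790\right) - 13644 = - \frac{65197998}{23371} - 13644 = - \frac{384071922}{23371}$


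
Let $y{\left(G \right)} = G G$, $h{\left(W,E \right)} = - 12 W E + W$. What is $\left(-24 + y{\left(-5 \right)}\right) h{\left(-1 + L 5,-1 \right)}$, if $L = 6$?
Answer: $377$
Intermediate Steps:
$h{\left(W,E \right)} = W - 12 E W$ ($h{\left(W,E \right)} = - 12 E W + W = W - 12 E W$)
$y{\left(G \right)} = G^{2}$
$\left(-24 + y{\left(-5 \right)}\right) h{\left(-1 + L 5,-1 \right)} = \left(-24 + \left(-5\right)^{2}\right) \left(-1 + 6 \cdot 5\right) \left(1 - -12\right) = \left(-24 + 25\right) \left(-1 + 30\right) \left(1 + 12\right) = 1 \cdot 29 \cdot 13 = 1 \cdot 377 = 377$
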